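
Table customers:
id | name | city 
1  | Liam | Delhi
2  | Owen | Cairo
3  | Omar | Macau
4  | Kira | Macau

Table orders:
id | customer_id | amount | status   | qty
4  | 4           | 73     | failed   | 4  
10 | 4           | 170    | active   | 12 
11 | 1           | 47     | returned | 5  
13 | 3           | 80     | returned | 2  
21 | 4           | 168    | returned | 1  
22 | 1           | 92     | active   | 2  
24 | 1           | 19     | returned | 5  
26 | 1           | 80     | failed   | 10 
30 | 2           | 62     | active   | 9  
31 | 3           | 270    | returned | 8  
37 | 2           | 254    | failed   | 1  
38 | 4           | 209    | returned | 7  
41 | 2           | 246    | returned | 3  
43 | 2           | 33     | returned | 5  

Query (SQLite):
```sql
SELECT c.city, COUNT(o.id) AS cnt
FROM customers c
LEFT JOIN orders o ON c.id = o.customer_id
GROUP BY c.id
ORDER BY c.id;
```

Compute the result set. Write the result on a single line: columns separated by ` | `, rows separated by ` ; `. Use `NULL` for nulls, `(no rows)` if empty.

LEFT JOIN keeps every customers row; unmatched ones get NULL for orders columns.
Group by customers.id and compute COUNT(o.id). COUNT(col) of an all-NULL group is 0.
  1: ids {11, 22, 24, 26} → COUNT(o.id)=4
  2: ids {30, 37, 41, 43} → COUNT(o.id)=4
  3: ids {13, 31} → COUNT(o.id)=2
  4: ids {4, 10, 21, 38} → COUNT(o.id)=4

Delhi | 4 ; Cairo | 4 ; Macau | 2 ; Macau | 4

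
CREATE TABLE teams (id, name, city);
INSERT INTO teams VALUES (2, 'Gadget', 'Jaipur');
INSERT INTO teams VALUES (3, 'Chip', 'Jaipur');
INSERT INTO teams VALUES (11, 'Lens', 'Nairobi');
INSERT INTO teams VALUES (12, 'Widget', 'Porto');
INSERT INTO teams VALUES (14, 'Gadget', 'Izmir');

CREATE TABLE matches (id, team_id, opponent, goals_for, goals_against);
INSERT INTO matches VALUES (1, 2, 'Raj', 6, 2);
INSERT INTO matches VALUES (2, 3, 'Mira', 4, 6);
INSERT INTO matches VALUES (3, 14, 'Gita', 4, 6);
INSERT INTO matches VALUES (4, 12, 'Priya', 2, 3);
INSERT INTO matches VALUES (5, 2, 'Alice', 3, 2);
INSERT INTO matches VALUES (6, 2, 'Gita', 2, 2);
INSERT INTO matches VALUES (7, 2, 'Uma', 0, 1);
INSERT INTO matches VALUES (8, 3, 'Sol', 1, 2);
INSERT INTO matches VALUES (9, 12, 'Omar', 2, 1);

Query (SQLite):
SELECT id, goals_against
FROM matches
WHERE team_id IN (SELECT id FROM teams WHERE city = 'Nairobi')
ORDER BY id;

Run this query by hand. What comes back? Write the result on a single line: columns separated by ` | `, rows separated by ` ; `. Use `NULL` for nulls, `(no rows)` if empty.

(no rows)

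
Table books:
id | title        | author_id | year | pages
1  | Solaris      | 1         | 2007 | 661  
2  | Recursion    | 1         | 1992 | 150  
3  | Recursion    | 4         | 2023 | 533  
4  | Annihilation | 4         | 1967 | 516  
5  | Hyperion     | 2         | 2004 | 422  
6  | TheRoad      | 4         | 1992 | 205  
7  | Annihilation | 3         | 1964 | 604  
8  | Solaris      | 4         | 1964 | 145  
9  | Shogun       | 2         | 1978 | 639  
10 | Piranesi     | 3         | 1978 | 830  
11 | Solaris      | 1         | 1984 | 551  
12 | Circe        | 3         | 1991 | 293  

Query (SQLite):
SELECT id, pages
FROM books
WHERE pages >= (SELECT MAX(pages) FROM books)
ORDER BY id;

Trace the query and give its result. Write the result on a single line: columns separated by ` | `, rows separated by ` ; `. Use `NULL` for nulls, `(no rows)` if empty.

10 | 830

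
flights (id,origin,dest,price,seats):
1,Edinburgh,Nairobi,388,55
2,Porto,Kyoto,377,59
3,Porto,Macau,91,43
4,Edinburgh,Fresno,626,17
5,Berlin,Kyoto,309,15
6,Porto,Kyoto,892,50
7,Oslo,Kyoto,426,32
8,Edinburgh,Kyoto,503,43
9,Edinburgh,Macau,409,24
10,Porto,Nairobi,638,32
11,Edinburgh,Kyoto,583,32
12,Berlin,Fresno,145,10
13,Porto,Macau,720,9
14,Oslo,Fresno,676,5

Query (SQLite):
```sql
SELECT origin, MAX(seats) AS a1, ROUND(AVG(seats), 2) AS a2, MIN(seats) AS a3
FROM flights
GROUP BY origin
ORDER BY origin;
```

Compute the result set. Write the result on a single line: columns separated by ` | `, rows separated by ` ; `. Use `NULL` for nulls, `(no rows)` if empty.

Group flights by origin.
Per group compute: MAX(seats), ROUND(AVG(seats), 2), MIN(seats).
  Berlin: ids {5, 12} → MAX(seats)=15, ROUND(AVG(seats), 2)=12.5, MIN(seats)=10
  Edinburgh: ids {1, 4, 8, 9, 11} → MAX(seats)=55, ROUND(AVG(seats), 2)=34.2, MIN(seats)=17
  Oslo: ids {7, 14} → MAX(seats)=32, ROUND(AVG(seats), 2)=18.5, MIN(seats)=5
  Porto: ids {2, 3, 6, 10, 13} → MAX(seats)=59, ROUND(AVG(seats), 2)=38.6, MIN(seats)=9

Berlin | 15 | 12.5 | 10 ; Edinburgh | 55 | 34.2 | 17 ; Oslo | 32 | 18.5 | 5 ; Porto | 59 | 38.6 | 9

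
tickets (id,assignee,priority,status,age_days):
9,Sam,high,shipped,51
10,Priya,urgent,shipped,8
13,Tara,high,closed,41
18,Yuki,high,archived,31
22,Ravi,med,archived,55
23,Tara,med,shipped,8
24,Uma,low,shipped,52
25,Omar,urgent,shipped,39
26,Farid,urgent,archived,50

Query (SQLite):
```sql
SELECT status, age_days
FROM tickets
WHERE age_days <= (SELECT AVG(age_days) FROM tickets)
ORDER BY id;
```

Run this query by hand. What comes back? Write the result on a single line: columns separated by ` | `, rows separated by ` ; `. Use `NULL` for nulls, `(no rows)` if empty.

Scalar subquery: AVG(age_days) over all tickets rows = 37.222222 (≈; comparison uses full precision).
Keep rows where age_days <= that value.

shipped | 8 ; archived | 31 ; shipped | 8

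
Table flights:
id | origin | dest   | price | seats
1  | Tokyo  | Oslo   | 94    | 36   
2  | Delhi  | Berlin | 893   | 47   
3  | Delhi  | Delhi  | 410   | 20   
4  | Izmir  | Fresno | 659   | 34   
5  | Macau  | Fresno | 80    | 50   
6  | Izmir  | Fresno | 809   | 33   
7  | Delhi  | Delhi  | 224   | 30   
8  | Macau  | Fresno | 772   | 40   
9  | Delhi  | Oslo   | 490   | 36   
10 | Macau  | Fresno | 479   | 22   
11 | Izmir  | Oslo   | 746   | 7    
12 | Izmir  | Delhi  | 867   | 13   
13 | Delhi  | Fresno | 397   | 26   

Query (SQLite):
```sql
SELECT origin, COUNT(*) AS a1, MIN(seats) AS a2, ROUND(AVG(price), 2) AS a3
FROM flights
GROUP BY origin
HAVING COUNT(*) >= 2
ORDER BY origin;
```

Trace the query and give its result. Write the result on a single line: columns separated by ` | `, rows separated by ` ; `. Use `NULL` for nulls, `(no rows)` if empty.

Group flights by origin.
Per group compute: COUNT(*), MIN(seats), ROUND(AVG(price), 2).
HAVING: drop groups with fewer than 2 rows.
  Delhi: ids {2, 3, 7, 9, 13} → COUNT(*)=5, MIN(seats)=20, ROUND(AVG(price), 2)=482.8
  Izmir: ids {4, 6, 11, 12} → COUNT(*)=4, MIN(seats)=7, ROUND(AVG(price), 2)=770.25
  Macau: ids {5, 8, 10} → COUNT(*)=3, MIN(seats)=22, ROUND(AVG(price), 2)=443.67
  Tokyo: ids {1} → COUNT(*)=1, MIN(seats)=36, ROUND(AVG(price), 2)=94

Delhi | 5 | 20 | 482.8 ; Izmir | 4 | 7 | 770.25 ; Macau | 3 | 22 | 443.67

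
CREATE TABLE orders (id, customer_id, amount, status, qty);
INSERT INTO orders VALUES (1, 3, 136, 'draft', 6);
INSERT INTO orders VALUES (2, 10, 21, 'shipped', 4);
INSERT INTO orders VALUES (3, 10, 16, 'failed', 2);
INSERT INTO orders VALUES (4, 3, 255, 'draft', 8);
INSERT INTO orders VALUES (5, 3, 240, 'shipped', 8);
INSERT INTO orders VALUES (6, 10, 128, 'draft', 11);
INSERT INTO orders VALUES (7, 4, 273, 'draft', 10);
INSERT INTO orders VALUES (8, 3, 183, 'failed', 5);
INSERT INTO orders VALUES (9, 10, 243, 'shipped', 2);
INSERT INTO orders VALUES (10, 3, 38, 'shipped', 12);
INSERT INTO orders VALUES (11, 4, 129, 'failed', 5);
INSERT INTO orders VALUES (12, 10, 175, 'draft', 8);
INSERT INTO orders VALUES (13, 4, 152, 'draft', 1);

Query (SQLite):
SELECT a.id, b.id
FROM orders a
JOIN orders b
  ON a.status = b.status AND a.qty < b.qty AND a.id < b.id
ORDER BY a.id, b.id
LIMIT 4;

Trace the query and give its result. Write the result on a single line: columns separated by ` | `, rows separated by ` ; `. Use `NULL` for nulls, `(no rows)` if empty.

1 | 4 ; 1 | 6 ; 1 | 7 ; 1 | 12

Pairs (a,b) with same status, a.qty < b.qty, a.id < b.id.
status groups: draft:{1,4,6,7,12,13} failed:{3,8,11} shipped:{2,5,9,10}
Ordered by (a.id, b.id); first 4.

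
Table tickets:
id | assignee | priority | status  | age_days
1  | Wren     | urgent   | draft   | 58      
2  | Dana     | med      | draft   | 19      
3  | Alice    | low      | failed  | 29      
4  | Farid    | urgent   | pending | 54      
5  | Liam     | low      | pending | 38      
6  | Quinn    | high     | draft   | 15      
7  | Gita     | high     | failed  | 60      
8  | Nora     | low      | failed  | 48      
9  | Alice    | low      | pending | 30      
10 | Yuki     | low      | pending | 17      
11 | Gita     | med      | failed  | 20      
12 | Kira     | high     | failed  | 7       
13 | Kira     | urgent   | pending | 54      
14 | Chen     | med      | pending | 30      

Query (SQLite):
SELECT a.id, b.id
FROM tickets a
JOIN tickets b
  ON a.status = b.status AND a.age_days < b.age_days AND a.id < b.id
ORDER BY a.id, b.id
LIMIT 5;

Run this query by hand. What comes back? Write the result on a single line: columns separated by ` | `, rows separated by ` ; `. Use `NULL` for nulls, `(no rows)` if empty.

Pairs (a,b) with same status, a.age_days < b.age_days, a.id < b.id.
status groups: draft:{1,2,6} failed:{3,7,8,11,12} pending:{4,5,9,10,13,14}
Ordered by (a.id, b.id); first 5.

3 | 7 ; 3 | 8 ; 5 | 13 ; 9 | 13 ; 10 | 13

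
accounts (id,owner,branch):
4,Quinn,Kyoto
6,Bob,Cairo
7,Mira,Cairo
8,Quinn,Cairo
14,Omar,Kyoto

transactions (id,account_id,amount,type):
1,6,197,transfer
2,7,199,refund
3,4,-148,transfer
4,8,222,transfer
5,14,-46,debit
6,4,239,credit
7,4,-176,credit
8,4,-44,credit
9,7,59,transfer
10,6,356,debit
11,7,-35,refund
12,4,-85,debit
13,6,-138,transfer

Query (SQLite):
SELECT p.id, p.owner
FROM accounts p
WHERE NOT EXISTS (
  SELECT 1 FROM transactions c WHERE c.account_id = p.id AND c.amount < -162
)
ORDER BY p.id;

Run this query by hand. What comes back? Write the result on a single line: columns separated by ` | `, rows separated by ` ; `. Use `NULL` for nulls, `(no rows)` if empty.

6 | Bob ; 7 | Mira ; 8 | Quinn ; 14 | Omar

For each accounts row, check whether any transactions with matching account_id has amount < -162.
Keep rows where that is false.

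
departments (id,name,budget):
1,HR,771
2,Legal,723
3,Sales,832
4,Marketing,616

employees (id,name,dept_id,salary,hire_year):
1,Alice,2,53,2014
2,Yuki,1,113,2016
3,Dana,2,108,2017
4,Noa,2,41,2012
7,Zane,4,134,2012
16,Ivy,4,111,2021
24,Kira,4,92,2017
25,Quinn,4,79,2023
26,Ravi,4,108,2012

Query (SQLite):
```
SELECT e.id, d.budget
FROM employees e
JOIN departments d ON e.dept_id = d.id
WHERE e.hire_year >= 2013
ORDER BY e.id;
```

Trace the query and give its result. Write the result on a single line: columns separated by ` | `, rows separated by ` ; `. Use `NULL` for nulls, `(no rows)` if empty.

1 | 723 ; 2 | 771 ; 3 | 723 ; 16 | 616 ; 24 | 616 ; 25 | 616

Each employees row matches the departments row where dept_id = departments.id.
Then keep rows with e.hire_year >= 2013.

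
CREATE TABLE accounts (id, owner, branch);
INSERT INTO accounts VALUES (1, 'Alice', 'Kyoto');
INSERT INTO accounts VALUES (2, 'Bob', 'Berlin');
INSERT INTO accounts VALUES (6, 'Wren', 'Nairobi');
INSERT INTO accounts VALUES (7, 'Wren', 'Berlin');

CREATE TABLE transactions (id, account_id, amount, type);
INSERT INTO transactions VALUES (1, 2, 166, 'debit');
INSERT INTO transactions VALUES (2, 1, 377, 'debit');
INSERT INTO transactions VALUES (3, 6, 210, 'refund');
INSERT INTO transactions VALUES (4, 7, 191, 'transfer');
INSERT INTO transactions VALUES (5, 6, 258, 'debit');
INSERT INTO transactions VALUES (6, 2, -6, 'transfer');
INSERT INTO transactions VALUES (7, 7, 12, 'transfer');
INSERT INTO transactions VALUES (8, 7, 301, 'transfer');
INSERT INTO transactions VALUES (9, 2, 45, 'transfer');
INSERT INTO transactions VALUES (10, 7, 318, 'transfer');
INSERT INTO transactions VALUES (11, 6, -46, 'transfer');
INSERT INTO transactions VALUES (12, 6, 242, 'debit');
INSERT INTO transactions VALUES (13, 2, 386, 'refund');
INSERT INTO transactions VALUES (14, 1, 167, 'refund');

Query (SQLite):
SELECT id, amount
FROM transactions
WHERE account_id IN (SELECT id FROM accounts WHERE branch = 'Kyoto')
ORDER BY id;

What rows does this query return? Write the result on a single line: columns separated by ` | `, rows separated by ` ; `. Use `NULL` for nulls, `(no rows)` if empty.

Inner query: accounts.id where branch = 'Kyoto'.
Outer: keep transactions rows whose account_id is in that set.
Inner query → {1}

2 | 377 ; 14 | 167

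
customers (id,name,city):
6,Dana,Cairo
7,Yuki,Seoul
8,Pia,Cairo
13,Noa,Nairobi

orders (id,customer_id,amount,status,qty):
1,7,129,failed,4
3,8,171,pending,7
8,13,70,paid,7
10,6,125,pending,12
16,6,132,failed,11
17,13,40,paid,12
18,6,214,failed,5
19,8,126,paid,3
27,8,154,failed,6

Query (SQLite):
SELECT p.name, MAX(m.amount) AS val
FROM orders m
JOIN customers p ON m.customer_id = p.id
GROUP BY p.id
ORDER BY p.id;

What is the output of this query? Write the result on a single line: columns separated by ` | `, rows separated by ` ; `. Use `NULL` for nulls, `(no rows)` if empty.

Dana | 214 ; Yuki | 129 ; Pia | 171 ; Noa | 70

Join each orders row to its customers via customer_id.
Group joined rows by customers.id; compute MAX(m.amount) per group.
  6: ids {10, 16, 18} → MAX(m.amount)=214
  7: ids {1} → MAX(m.amount)=129
  8: ids {3, 19, 27} → MAX(m.amount)=171
  13: ids {8, 17} → MAX(m.amount)=70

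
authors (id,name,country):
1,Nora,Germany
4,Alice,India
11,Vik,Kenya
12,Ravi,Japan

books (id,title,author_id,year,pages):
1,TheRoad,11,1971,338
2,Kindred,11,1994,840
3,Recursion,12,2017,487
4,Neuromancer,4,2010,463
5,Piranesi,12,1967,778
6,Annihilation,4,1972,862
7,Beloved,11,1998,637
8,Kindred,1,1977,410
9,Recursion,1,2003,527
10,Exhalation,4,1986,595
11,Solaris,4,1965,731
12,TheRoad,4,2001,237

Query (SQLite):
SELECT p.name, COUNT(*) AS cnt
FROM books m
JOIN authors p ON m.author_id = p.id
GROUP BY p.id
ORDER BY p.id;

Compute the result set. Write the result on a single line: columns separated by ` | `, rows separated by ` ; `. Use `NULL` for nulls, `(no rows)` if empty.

Nora | 2 ; Alice | 5 ; Vik | 3 ; Ravi | 2

Join each books row to its authors via author_id.
Group joined rows by authors.id; compute COUNT(*) per group.
  1: ids {8, 9} → COUNT(*)=2
  4: ids {4, 6, 10, 11, 12} → COUNT(*)=5
  11: ids {1, 2, 7} → COUNT(*)=3
  12: ids {3, 5} → COUNT(*)=2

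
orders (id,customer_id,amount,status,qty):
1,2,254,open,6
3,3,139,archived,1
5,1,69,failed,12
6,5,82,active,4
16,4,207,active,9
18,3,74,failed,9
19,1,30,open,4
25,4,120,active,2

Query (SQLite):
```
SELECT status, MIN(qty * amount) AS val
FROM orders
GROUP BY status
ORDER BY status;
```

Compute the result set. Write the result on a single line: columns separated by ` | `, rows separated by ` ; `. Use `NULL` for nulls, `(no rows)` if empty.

active | 240 ; archived | 139 ; failed | 666 ; open | 120

For each row compute qty * amount.
Group by status; take MIN of the expression per group.
  active: ids {6, 16, 25} → MIN(qty * amount)=240
  archived: ids {3} → MIN(qty * amount)=139
  failed: ids {5, 18} → MIN(qty * amount)=666
  open: ids {1, 19} → MIN(qty * amount)=120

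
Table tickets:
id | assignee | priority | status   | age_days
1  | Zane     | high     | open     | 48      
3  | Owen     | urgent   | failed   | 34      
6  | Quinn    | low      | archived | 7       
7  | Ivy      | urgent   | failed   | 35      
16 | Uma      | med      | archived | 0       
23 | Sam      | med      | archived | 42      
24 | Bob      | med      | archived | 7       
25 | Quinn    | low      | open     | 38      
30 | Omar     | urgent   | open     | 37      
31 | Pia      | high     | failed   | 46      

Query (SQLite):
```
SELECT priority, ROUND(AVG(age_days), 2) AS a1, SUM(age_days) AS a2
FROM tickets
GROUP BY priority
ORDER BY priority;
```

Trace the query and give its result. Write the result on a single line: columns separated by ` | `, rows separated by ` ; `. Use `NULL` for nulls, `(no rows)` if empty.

high | 47 | 94 ; low | 22.5 | 45 ; med | 16.33 | 49 ; urgent | 35.33 | 106

Group tickets by priority.
Per group compute: ROUND(AVG(age_days), 2), SUM(age_days).
  high: ids {1, 31} → ROUND(AVG(age_days), 2)=47, SUM(age_days)=94
  low: ids {6, 25} → ROUND(AVG(age_days), 2)=22.5, SUM(age_days)=45
  med: ids {16, 23, 24} → ROUND(AVG(age_days), 2)=16.33, SUM(age_days)=49
  urgent: ids {3, 7, 30} → ROUND(AVG(age_days), 2)=35.33, SUM(age_days)=106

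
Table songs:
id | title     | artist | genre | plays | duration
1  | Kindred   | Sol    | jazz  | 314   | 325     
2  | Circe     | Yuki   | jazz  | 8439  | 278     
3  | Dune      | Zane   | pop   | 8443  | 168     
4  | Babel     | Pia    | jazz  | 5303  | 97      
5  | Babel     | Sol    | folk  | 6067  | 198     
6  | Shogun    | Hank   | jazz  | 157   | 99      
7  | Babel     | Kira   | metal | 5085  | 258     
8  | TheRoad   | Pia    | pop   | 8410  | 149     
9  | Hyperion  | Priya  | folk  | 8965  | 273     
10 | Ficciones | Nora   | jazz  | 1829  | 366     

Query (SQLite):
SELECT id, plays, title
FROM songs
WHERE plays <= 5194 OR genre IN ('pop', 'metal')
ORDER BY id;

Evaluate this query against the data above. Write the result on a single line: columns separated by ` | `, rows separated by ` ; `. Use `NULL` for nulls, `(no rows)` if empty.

1 | 314 | Kindred ; 3 | 8443 | Dune ; 6 | 157 | Shogun ; 7 | 5085 | Babel ; 8 | 8410 | TheRoad ; 10 | 1829 | Ficciones

plays <= 5194: ids {1, 6, 7, 10}
genre IN ('pop', 'metal'): ids {3, 7, 8}
Combine with OR.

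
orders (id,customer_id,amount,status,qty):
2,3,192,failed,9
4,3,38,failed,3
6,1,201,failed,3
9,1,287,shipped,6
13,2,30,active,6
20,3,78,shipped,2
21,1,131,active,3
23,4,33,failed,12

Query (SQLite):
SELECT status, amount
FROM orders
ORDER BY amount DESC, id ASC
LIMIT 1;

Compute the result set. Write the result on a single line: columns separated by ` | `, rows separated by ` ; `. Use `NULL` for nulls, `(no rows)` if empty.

Sort by amount desc, tiebreak id asc: (287, id=9), (201, id=6), (192, id=2), (131, id=21) …. Take first 1.

shipped | 287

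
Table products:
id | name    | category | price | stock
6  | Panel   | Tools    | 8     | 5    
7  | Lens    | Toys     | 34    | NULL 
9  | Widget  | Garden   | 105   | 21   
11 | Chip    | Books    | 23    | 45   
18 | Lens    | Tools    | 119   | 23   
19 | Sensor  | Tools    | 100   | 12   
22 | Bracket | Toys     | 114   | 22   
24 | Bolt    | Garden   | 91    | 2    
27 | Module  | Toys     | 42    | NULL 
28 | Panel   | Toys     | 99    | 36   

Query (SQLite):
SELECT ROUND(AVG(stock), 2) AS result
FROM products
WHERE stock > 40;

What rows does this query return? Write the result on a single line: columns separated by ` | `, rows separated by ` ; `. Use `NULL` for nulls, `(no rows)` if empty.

Rows where stock > 40 → stock values: [45].
AVG = 45 / 1 (rounded to 2 dp).

45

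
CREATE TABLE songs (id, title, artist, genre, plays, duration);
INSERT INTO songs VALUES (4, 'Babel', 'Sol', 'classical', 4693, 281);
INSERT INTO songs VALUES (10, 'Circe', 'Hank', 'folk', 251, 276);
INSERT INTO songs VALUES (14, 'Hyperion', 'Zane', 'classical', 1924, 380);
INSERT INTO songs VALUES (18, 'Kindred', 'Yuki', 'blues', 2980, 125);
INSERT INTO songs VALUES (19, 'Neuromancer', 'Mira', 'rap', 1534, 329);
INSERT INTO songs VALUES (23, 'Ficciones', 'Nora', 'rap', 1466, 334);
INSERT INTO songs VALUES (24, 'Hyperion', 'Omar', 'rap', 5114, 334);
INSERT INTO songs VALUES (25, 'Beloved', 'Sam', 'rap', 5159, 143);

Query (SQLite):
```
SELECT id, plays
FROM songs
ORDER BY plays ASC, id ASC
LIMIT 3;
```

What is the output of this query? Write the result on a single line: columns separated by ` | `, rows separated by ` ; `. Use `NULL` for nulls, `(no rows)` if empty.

10 | 251 ; 23 | 1466 ; 19 | 1534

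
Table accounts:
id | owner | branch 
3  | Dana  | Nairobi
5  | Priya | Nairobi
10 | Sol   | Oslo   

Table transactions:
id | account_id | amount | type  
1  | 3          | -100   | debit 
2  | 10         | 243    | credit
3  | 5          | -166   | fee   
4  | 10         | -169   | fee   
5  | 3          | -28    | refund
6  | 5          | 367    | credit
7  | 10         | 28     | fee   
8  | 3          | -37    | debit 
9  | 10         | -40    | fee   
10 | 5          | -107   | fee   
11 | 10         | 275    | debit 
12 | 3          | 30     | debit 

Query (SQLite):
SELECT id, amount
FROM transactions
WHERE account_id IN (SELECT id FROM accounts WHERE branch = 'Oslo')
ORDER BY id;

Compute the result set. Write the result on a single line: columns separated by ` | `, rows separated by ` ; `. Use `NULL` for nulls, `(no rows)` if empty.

2 | 243 ; 4 | -169 ; 7 | 28 ; 9 | -40 ; 11 | 275

Inner query: accounts.id where branch = 'Oslo'.
Outer: keep transactions rows whose account_id is in that set.
Inner query → {10}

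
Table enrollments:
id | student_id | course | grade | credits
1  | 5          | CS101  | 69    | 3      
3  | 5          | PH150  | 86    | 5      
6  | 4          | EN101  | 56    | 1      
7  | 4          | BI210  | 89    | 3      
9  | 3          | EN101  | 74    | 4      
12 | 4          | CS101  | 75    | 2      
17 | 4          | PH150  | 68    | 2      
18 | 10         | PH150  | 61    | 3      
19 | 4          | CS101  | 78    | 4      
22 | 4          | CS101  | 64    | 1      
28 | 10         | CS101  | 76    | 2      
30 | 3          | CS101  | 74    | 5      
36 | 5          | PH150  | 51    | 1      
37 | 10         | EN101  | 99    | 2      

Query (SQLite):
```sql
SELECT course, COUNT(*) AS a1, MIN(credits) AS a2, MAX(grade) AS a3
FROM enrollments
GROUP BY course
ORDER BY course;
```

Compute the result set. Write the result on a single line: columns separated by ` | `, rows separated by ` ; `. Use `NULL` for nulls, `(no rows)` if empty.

Group enrollments by course.
Per group compute: COUNT(*), MIN(credits), MAX(grade).
  BI210: ids {7} → COUNT(*)=1, MIN(credits)=3, MAX(grade)=89
  CS101: ids {1, 12, 19, 22, 28, 30} → COUNT(*)=6, MIN(credits)=1, MAX(grade)=78
  EN101: ids {6, 9, 37} → COUNT(*)=3, MIN(credits)=1, MAX(grade)=99
  PH150: ids {3, 17, 18, 36} → COUNT(*)=4, MIN(credits)=1, MAX(grade)=86

BI210 | 1 | 3 | 89 ; CS101 | 6 | 1 | 78 ; EN101 | 3 | 1 | 99 ; PH150 | 4 | 1 | 86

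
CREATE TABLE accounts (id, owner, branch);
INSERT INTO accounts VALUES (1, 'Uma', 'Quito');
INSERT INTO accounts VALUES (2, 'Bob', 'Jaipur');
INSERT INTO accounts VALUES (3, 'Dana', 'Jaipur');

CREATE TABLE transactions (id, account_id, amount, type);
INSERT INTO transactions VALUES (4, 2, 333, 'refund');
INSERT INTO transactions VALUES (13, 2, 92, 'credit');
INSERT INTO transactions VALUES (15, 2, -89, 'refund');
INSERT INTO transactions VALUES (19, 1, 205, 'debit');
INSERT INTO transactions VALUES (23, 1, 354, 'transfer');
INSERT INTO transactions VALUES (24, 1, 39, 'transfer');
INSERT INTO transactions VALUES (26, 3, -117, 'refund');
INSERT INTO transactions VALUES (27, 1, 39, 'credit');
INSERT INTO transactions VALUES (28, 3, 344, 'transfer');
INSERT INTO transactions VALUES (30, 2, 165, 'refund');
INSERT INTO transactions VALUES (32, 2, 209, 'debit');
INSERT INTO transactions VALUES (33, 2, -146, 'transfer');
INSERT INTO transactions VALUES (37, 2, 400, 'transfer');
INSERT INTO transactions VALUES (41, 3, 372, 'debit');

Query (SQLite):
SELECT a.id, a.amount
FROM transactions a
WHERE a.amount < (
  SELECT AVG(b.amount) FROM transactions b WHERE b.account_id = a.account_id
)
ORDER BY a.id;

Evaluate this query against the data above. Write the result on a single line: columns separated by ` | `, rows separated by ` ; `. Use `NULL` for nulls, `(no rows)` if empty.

13 | 92 ; 15 | -89 ; 24 | 39 ; 26 | -117 ; 27 | 39 ; 33 | -146

For each transactions row a, compute AVG(amount) over rows sharing a.account_id.
Keep row a if a.amount < that per-group AVG.
  account_id=1: AVG(amount) = 159.25
  account_id=2: AVG(amount) = 137.714286
  account_id=3: AVG(amount) = 199.666667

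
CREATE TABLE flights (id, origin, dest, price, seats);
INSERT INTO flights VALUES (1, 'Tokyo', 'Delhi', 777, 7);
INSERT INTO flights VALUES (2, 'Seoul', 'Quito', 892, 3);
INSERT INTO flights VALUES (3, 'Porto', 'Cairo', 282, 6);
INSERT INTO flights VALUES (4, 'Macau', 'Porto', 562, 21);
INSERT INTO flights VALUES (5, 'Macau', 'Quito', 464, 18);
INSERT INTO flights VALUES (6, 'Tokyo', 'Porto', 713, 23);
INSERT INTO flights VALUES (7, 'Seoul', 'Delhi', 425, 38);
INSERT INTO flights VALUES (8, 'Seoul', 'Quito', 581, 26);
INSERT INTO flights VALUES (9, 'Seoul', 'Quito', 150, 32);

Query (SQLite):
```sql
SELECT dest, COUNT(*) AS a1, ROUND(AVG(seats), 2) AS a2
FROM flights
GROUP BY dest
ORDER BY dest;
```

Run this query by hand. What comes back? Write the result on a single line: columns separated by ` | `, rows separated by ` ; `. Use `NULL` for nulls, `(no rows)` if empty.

Cairo | 1 | 6 ; Delhi | 2 | 22.5 ; Porto | 2 | 22 ; Quito | 4 | 19.75

Group flights by dest.
Per group compute: COUNT(*), ROUND(AVG(seats), 2).
  Cairo: ids {3} → COUNT(*)=1, ROUND(AVG(seats), 2)=6
  Delhi: ids {1, 7} → COUNT(*)=2, ROUND(AVG(seats), 2)=22.5
  Porto: ids {4, 6} → COUNT(*)=2, ROUND(AVG(seats), 2)=22
  Quito: ids {2, 5, 8, 9} → COUNT(*)=4, ROUND(AVG(seats), 2)=19.75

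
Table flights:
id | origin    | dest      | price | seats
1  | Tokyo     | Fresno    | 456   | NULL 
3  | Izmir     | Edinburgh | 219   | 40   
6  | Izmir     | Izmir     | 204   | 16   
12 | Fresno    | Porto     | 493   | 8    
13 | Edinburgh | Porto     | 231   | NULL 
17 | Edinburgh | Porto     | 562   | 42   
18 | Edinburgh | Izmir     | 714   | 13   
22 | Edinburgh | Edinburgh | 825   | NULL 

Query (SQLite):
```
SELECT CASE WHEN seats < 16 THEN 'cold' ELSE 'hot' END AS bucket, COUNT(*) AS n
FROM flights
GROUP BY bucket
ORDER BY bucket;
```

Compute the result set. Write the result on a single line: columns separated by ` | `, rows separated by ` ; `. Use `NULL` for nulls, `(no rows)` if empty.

cold | 2 ; hot | 6

Bucket rows by seats < 16 → 'cold' else 'hot'; count each bucket.
NULL < 16 is unknown, so NULL seats falls into ELSE → 'hot'.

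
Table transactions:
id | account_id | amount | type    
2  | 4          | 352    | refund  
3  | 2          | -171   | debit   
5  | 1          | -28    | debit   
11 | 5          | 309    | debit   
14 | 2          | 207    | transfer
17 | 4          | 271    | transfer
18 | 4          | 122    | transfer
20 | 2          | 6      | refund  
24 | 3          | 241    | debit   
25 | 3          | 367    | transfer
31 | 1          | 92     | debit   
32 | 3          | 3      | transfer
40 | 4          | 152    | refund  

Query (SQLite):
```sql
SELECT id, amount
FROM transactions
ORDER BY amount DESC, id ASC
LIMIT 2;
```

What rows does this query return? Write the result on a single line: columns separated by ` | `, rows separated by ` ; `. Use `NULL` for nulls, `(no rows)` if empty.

Sort by amount desc, tiebreak id asc: (367, id=25), (352, id=2), (309, id=11), (271, id=17), (241, id=24) …. Take first 2.

25 | 367 ; 2 | 352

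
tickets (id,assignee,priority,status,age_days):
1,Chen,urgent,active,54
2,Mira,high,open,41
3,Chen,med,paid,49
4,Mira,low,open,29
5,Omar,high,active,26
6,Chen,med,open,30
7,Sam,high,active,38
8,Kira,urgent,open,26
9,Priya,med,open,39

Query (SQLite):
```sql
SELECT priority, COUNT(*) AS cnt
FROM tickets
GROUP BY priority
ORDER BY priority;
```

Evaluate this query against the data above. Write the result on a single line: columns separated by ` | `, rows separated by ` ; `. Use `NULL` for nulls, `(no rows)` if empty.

high | 3 ; low | 1 ; med | 3 ; urgent | 2

Partition tickets by priority; compute COUNT(*) within each group.
  high: ids {2, 5, 7} → COUNT(*)=3
  low: ids {4} → COUNT(*)=1
  med: ids {3, 6, 9} → COUNT(*)=3
  urgent: ids {1, 8} → COUNT(*)=2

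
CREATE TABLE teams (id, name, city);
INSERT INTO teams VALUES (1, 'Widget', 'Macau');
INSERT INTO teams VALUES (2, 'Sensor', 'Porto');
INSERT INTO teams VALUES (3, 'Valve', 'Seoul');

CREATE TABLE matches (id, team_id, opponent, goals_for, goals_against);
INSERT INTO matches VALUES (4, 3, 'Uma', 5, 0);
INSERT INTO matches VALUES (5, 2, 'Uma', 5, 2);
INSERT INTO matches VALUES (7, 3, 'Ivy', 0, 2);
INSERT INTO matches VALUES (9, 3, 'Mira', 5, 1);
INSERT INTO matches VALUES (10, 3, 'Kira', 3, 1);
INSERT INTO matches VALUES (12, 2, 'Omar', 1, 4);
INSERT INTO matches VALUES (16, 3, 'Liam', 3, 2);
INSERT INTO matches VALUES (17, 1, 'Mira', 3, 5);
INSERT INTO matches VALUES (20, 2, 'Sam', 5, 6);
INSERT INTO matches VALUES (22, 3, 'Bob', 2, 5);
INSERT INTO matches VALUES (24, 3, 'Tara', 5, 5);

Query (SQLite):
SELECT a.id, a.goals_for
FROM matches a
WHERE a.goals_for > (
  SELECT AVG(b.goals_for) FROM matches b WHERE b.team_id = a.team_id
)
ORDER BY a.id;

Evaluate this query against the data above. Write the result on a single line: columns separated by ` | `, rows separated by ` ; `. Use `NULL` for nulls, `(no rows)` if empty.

4 | 5 ; 5 | 5 ; 9 | 5 ; 20 | 5 ; 24 | 5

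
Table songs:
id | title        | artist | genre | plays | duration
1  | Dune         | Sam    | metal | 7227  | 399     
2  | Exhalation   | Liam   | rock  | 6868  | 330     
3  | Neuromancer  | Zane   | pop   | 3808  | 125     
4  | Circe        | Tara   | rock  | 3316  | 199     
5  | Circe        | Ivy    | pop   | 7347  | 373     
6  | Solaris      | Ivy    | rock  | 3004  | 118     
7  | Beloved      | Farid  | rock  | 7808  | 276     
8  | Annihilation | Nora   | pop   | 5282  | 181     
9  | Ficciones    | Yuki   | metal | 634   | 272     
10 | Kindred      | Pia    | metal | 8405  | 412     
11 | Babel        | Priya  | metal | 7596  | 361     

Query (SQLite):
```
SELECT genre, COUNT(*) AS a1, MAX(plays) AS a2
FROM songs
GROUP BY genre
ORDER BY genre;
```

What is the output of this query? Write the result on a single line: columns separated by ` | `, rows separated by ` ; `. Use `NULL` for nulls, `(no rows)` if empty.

metal | 4 | 8405 ; pop | 3 | 7347 ; rock | 4 | 7808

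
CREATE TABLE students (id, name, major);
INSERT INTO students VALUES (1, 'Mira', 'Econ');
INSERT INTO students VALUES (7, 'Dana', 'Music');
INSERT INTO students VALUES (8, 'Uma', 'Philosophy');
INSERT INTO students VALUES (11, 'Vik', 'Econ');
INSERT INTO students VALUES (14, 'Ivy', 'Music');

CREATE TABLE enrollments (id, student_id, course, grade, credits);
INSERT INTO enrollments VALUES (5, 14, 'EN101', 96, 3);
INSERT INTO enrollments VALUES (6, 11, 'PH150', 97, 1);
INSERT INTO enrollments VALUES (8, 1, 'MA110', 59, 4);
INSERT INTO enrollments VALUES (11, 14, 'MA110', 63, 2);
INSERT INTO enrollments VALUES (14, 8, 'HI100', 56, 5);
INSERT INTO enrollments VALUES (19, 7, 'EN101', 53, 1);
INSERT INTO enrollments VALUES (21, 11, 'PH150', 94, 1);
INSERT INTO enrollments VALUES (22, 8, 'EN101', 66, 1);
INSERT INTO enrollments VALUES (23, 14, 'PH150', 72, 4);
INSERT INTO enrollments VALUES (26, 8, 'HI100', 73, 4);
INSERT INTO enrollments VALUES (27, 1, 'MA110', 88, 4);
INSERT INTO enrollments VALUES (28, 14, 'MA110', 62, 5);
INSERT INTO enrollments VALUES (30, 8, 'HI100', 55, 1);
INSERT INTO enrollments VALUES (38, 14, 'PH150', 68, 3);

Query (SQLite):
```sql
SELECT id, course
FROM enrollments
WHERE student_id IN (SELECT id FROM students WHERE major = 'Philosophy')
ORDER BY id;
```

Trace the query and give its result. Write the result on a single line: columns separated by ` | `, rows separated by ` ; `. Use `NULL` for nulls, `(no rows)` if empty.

14 | HI100 ; 22 | EN101 ; 26 | HI100 ; 30 | HI100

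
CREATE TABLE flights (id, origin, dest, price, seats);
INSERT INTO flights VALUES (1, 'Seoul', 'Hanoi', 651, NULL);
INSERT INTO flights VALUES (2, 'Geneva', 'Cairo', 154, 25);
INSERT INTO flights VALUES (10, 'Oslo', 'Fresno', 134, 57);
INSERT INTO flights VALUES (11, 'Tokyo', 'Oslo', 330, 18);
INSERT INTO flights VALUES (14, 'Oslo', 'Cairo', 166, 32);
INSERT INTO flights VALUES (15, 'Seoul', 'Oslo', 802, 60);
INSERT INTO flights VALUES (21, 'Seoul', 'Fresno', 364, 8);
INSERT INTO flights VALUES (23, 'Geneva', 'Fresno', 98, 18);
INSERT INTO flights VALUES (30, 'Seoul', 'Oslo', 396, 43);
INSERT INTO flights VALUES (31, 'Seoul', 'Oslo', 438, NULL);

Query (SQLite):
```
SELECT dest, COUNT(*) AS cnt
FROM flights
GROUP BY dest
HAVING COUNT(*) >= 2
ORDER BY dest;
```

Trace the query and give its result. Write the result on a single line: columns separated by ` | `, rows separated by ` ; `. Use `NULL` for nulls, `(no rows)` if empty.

Partition flights by dest; compute COUNT(*) within each group.
HAVING: keep groups with count ≥ 2.
  Cairo: ids {2, 14} → COUNT(*)=2
  Fresno: ids {10, 21, 23} → COUNT(*)=3
  Hanoi: ids {1} → COUNT(*)=1
  Oslo: ids {11, 15, 30, 31} → COUNT(*)=4

Cairo | 2 ; Fresno | 3 ; Oslo | 4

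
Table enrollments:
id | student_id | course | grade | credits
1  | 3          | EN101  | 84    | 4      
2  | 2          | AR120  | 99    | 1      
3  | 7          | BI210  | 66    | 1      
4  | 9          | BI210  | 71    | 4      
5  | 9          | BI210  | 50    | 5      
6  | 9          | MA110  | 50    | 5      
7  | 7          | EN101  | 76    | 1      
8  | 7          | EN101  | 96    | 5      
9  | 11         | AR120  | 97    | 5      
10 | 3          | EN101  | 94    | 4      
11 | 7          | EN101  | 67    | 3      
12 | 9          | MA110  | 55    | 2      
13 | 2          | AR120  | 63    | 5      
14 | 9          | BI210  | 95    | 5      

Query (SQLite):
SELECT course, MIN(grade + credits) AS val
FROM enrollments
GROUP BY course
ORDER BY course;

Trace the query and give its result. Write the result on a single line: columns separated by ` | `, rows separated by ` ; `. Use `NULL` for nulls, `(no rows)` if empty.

For each row compute grade + credits.
Group by course; take MIN of the expression per group.
  AR120: ids {2, 9, 13} → MIN(grade + credits)=68
  BI210: ids {3, 4, 5, 14} → MIN(grade + credits)=55
  EN101: ids {1, 7, 8, 10, 11} → MIN(grade + credits)=70
  MA110: ids {6, 12} → MIN(grade + credits)=55

AR120 | 68 ; BI210 | 55 ; EN101 | 70 ; MA110 | 55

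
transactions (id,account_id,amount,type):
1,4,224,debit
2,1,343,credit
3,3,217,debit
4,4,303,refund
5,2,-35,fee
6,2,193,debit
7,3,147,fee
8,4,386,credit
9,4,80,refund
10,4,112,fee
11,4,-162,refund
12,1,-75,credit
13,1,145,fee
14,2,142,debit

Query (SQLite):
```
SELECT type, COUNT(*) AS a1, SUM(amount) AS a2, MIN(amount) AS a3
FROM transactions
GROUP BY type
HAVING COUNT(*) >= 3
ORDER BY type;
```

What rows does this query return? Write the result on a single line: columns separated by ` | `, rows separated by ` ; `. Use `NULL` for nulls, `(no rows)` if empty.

Group transactions by type.
Per group compute: COUNT(*), SUM(amount), MIN(amount).
HAVING: drop groups with fewer than 3 rows.
  credit: ids {2, 8, 12} → COUNT(*)=3, SUM(amount)=654, MIN(amount)=-75
  debit: ids {1, 3, 6, 14} → COUNT(*)=4, SUM(amount)=776, MIN(amount)=142
  fee: ids {5, 7, 10, 13} → COUNT(*)=4, SUM(amount)=369, MIN(amount)=-35
  refund: ids {4, 9, 11} → COUNT(*)=3, SUM(amount)=221, MIN(amount)=-162

credit | 3 | 654 | -75 ; debit | 4 | 776 | 142 ; fee | 4 | 369 | -35 ; refund | 3 | 221 | -162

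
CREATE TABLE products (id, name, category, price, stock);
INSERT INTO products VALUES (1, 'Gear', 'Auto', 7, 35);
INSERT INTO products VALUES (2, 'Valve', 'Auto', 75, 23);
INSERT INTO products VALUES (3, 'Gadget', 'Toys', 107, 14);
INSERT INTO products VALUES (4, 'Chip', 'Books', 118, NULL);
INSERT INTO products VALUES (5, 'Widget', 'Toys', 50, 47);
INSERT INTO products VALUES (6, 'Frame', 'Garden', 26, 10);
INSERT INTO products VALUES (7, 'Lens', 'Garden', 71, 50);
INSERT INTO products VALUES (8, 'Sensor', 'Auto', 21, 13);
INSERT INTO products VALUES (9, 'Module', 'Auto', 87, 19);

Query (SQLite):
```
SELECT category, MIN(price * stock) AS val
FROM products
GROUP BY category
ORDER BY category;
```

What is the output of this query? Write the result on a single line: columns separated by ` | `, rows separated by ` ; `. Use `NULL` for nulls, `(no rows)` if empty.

Auto | 245 ; Books | NULL ; Garden | 260 ; Toys | 1498

For each row compute price * stock.
Group by category; take MIN of the expression per group.
  Auto: ids {1, 2, 8, 9} → MIN(price * stock)=245
  Books: ids {4} → MIN(price * stock)=NULL
  Garden: ids {6, 7} → MIN(price * stock)=260
  Toys: ids {3, 5} → MIN(price * stock)=1498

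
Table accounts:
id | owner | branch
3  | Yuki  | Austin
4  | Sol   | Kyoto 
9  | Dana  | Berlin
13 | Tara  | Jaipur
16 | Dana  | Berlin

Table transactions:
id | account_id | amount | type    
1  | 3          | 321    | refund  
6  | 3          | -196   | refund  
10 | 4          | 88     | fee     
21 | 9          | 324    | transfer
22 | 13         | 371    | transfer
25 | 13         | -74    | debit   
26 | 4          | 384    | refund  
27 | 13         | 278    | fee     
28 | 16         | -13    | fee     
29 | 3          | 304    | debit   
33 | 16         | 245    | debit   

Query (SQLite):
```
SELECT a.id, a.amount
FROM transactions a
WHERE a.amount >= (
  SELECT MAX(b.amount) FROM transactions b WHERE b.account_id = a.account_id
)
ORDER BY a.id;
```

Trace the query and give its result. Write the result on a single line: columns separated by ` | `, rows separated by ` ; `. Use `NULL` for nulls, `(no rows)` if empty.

For each transactions row a, compute MAX(amount) over rows sharing a.account_id.
Keep row a if a.amount >= that per-group MAX.
  account_id=3: MAX(amount) = 321
  account_id=4: MAX(amount) = 384
  account_id=9: MAX(amount) = 324
  account_id=13: MAX(amount) = 371
  account_id=16: MAX(amount) = 245

1 | 321 ; 21 | 324 ; 22 | 371 ; 26 | 384 ; 33 | 245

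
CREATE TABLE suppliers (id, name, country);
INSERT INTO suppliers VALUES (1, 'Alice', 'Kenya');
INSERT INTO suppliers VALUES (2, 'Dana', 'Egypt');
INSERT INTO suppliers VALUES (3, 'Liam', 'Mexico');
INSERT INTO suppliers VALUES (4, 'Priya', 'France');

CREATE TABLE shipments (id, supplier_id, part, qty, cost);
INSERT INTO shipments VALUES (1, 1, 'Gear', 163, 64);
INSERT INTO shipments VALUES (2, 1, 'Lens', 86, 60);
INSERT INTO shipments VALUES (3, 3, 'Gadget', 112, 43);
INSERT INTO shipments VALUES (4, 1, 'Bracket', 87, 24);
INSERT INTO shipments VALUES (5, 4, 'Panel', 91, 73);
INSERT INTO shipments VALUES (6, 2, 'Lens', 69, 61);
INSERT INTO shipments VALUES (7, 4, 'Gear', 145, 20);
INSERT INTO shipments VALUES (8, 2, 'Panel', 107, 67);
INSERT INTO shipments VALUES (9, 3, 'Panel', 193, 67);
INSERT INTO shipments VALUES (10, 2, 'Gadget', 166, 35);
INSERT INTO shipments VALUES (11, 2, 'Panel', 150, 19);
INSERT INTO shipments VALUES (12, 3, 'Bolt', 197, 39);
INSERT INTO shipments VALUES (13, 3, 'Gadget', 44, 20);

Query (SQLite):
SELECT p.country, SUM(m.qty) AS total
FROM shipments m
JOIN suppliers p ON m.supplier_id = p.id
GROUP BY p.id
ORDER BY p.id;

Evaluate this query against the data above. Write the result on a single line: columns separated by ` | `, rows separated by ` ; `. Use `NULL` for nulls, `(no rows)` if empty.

Kenya | 336 ; Egypt | 492 ; Mexico | 546 ; France | 236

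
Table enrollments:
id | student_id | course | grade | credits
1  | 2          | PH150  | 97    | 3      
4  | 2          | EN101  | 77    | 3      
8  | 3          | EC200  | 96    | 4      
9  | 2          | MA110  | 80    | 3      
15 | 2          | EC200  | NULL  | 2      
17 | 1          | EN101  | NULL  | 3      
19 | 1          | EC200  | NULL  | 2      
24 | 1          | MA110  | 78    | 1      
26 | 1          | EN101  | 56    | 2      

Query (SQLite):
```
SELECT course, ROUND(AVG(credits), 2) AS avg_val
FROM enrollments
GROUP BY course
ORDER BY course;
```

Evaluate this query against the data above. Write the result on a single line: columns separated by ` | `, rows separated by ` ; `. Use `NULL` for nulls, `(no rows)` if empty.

Partition enrollments by course; compute ROUND(AVG(credits), 2) within each group.
  EC200: ids {8, 15, 19} → ROUND(AVG(credits), 2)=2.67
  EN101: ids {4, 17, 26} → ROUND(AVG(credits), 2)=2.67
  MA110: ids {9, 24} → ROUND(AVG(credits), 2)=2
  PH150: ids {1} → ROUND(AVG(credits), 2)=3

EC200 | 2.67 ; EN101 | 2.67 ; MA110 | 2 ; PH150 | 3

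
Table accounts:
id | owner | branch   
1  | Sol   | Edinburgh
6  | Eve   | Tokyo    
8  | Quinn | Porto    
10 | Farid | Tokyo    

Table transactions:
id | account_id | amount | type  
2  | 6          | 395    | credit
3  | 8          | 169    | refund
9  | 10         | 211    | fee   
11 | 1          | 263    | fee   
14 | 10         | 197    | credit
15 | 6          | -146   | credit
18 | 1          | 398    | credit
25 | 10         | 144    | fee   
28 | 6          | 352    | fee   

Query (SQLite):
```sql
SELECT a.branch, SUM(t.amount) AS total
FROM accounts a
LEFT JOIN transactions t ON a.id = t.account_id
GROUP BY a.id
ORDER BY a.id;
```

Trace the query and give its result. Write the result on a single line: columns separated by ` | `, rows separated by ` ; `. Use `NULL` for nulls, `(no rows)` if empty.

Edinburgh | 661 ; Tokyo | 601 ; Porto | 169 ; Tokyo | 552

LEFT JOIN keeps every accounts row; unmatched ones get NULL for transactions columns.
Group by accounts.id and compute SUM(t.amount). SUM over an all-NULL group is NULL.
  1: ids {11, 18} → SUM(t.amount)=661
  6: ids {2, 15, 28} → SUM(t.amount)=601
  8: ids {3} → SUM(t.amount)=169
  10: ids {9, 14, 25} → SUM(t.amount)=552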